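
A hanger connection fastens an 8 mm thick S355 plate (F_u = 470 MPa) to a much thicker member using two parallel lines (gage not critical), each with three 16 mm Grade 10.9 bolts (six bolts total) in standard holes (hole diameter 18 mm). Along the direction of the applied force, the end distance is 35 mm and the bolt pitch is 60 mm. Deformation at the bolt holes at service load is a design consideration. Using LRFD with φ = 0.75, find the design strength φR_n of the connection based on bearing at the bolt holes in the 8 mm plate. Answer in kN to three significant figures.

609 kN

Per bolt r_n = 1.2 l_c t F_u ≤ 2.4 d t F_u; upper limit = 2.4 × 16 × 8 × 470 / 1000 = 144.4 kN.
Edge bolt: l_c = 35 − 18/2 = 26 mm → 1.2 × 26 × 8 × 470 / 1000 = 117.3 → r_n = 117.3 kN.
Interior bolts: l_c = 60 − 18 = 42 mm → 1.2 × 42 × 8 × 470 / 1000 = 189.5 → r_n = 144.4 kN.
R_n = 2 × 117.3 + 4 × 144.4 = 812.2 kN.
Design strength φR_n = 0.75 × 812.2 = 609 kN.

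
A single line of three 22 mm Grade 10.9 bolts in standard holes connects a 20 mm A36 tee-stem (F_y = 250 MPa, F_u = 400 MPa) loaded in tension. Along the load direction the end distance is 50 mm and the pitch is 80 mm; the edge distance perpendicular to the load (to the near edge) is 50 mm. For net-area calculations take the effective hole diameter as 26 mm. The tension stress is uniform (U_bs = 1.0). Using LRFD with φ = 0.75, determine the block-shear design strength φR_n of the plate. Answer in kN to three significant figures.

694 kN

Shear plane L_v = 50 + 2·80 = 210 mm; A_gv = 210 × 20 = 4200 mm².
A_nv = (210 − 2.5·26) × 20 = 2900 mm².
A_nt = (50 − 0.5·26) × 20 = 740 mm².
0.6 F_u A_nv = 696 kN; 0.6 F_y A_gv = 630 kN → shear yielding governs the shear term.
R_n = 630 + 1.0 × 400 × 740 / 1000 = 926 kN.
Design strength φR_n = 0.75 × 926 = 694 kN.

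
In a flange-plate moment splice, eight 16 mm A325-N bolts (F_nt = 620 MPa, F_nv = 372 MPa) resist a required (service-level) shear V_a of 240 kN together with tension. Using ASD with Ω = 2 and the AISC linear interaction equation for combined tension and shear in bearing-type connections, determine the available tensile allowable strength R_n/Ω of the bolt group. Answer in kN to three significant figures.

248 kN

A_b = π·16²/4 = 201.1 mm²; f_rv = 240 × 1000 / (8 × 201.1) = 149.2 MPa.
F'_nt = 1.3 F_nt − (Ω F_nt / F_nv) f_rv = 1.3·620 − (2·620/372)·149.2 = 308.6 MPa, capped at F_nt → F'_nt = 308.6 MPa.
R_n = F'_nt · A_b · n = 308.6 × 201.1 × 8 / 1000 = 496.4 kN.
Allowable strength R_n/Ω = 496.4 / 2 = 248 kN.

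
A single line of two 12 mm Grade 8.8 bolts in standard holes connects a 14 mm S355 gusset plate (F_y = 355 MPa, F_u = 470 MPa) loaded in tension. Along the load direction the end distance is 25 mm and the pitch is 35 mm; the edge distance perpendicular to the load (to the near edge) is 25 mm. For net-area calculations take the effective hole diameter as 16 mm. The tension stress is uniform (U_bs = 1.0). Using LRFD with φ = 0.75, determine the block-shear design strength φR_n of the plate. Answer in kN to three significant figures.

190 kN

Shear plane L_v = 25 + 1·35 = 60 mm; A_gv = 60 × 14 = 840 mm².
A_nv = (60 − 1.5·16) × 14 = 504 mm².
A_nt = (25 − 0.5·16) × 14 = 238 mm².
0.6 F_u A_nv = 142.1 kN; 0.6 F_y A_gv = 178.9 kN → shear rupture governs the shear term.
R_n = 142.1 + 1.0 × 470 × 238 / 1000 = 254 kN.
Design strength φR_n = 0.75 × 254 = 190 kN.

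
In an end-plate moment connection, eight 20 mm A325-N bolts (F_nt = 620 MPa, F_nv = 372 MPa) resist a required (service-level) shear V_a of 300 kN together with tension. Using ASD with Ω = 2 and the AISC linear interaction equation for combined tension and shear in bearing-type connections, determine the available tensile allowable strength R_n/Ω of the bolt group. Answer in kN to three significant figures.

A_b = π·20²/4 = 314.2 mm²; f_rv = 300 × 1000 / (8 × 314.2) = 119.4 MPa.
F'_nt = 1.3 F_nt − (Ω F_nt / F_nv) f_rv = 1.3·620 − (2·620/372)·119.4 = 408.1 MPa, capped at F_nt → F'_nt = 408.1 MPa.
R_n = F'_nt · A_b · n = 408.1 × 314.2 × 8 / 1000 = 1026 kN.
Allowable strength R_n/Ω = 1026 / 2 = 513 kN.

513 kN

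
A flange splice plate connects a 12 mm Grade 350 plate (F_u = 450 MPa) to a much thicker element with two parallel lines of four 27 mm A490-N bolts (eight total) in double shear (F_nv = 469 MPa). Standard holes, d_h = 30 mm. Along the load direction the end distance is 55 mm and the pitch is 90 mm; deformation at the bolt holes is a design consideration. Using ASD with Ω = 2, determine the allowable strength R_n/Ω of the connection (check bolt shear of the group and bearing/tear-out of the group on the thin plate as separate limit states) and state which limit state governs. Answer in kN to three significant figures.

1310 kN (bearing governs)

Bolt shear: A_b = π·27²/4 = 572.6 mm²; R_n = 469 × 572.6 × 8 × 2 / 1000 = 4296 kN → 4296 / 2 = 2150 kN.
Bearing (1.2 l_c t F_u ≤ 2.4 d t F_u): upper limit = 2.4·27·12·450 / 1000 = 349.9 kN.
  Edge l_c = 55 − 30/2 = 40 → r_n = 259.2 kN; interior l_c = 90 − 30 = 60 → r_n = 349.9 kN.
  R_n,bearing = 2·259.2 + 6·349.9 = 2618 kN → 2618 / 2 = 1310 kN.
Bearing governs: 1310 kN.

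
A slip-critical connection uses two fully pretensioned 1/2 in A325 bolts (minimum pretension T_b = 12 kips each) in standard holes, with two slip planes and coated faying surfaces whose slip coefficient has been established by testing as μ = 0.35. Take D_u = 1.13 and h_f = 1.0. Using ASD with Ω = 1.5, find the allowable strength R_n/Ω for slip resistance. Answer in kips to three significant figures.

R_n = μ · D_u · h_f · T_b · n_s · n_b = 0.35 × 1.13 × 1.0 × 12 × 2 × 2 = 18.98 kips.
Allowable strength R_n/Ω = 18.98 / 1.5 = 12.7 kips.

12.7 kips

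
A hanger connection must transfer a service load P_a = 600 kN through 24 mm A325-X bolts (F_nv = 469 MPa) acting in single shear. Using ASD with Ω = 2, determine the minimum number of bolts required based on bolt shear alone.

6 bolts

A_b = π·24²/4 = 452.4 mm².
Per-bolt allowable strength R_n/Ω = 469 × 452.4 × 1 / 1000 / 2 = 106.1 kN.
n ≥ 600 / 106.1 = 5.656 → use 6 bolts.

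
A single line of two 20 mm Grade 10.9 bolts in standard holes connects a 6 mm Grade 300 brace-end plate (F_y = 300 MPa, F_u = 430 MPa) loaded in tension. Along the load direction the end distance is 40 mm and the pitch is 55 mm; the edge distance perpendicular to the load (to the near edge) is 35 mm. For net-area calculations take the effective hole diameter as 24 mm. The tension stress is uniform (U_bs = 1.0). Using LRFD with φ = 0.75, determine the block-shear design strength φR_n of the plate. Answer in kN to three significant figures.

113 kN

Shear plane L_v = 40 + 1·55 = 95 mm; A_gv = 95 × 6 = 570 mm².
A_nv = (95 − 1.5·24) × 6 = 354 mm².
A_nt = (35 − 0.5·24) × 6 = 138 mm².
0.6 F_u A_nv = 91.33 kN; 0.6 F_y A_gv = 102.6 kN → shear rupture governs the shear term.
R_n = 91.33 + 1.0 × 430 × 138 / 1000 = 150.7 kN.
Design strength φR_n = 0.75 × 150.7 = 113 kN.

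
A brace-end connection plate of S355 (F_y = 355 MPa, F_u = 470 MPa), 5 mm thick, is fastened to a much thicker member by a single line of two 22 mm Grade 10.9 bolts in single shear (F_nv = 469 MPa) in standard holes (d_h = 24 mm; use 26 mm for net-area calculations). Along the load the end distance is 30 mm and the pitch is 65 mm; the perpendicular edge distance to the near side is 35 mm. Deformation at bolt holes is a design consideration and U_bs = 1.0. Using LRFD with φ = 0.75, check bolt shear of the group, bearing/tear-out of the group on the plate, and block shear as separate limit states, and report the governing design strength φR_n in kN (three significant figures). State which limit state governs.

98 kN (block shear governs)

Bolt shear: A_b = π·22²/4 = 380.1 mm²; R_n = 469 × 380.1 × 2 × 1 / 1000 = 356.6 kN → 0.75 × 356.6 = 267 kN.
Bearing: edge l_c = 18, r_n = 50.76 kN; interior l_c = 41, r_n = 115.6 kN; R_n = 50.76 + 1·115.6 = 166.4 kN → 125 kN.
Block shear: A_gv = 475, A_nv = 280, A_nt = 110 mm²; R_n = min(0.6F_uA_nv, 0.6F_yA_gv) + U_bs·F_u·A_nt = 130.7 kN → 98 kN.
Block shear governs: 98 kN.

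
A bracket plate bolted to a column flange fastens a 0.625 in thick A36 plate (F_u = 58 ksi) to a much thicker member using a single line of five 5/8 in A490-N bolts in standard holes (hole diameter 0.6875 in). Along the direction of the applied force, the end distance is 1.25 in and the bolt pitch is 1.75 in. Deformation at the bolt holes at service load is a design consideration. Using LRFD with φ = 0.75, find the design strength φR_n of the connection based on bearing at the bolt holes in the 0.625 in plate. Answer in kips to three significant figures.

168 kips

Per bolt r_n = 1.2 l_c t F_u ≤ 2.4 d t F_u; upper limit = 2.4 × 0.625 × 0.625 × 58 = 54.38 kips.
Edge bolt: l_c = 1.25 − 0.6875/2 = 0.9062 in → 1.2 × 0.9062 × 0.625 × 58 = 39.42 → r_n = 39.42 kips.
Interior bolts: l_c = 1.75 − 0.6875 = 1.062 in → 1.2 × 1.062 × 0.625 × 58 = 46.22 → r_n = 46.22 kips.
R_n = 1 × 39.42 + 4 × 46.22 = 224.3 kips.
Design strength φR_n = 0.75 × 224.3 = 168 kips.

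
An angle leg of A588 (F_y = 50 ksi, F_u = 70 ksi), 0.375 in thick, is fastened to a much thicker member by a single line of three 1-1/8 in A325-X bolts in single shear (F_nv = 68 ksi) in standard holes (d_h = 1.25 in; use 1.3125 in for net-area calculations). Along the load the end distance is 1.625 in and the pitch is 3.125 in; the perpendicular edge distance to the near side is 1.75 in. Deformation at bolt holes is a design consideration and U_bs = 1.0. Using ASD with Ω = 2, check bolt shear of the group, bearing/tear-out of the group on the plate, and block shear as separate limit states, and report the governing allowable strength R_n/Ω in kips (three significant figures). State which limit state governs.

50.5 kips (block shear governs)

Bolt shear: A_b = π·1.125²/4 = 0.994 in²; R_n = 68 × 0.994 × 3 × 1 = 202.8 kips → 202.8 / 2 = 101 kips.
Bearing: edge l_c = 1, r_n = 31.5 kips; interior l_c = 1.875, r_n = 59.06 kips; R_n = 31.5 + 2·59.06 = 149.6 kips → 74.8 kips.
Block shear: A_gv = 2.953, A_nv = 1.723, A_nt = 0.4102 in²; R_n = min(0.6F_uA_nv, 0.6F_yA_gv) + U_bs·F_u·A_nt = 101.1 kips → 50.5 kips.
Block shear governs: 50.5 kips.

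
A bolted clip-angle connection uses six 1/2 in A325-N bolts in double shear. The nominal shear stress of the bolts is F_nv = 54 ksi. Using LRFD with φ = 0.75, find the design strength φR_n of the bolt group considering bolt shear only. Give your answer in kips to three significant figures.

A_b = π × 0.5² / 4 = 0.1963 in².
R_n = F_nv · A_b · n · n_s = 54 × 0.1963 × 6 × 2 = 127.2 kips.
Design strength φR_n = 0.75 × 127.2 = 95.4 kips.

95.4 kips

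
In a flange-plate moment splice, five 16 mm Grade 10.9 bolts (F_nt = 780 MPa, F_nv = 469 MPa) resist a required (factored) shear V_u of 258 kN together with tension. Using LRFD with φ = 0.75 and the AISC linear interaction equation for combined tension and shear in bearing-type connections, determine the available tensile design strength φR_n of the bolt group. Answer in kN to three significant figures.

335 kN

A_b = π·16²/4 = 201.1 mm²; f_rv = 258 × 1000 / (5 × 201.1) = 256.6 MPa.
F'_nt = 1.3 F_nt − (F_nt / φF_nv) f_rv = 1.3·780 − (780/(0.75·469))·256.6 = 444.9 MPa, capped at F_nt → F'_nt = 444.9 MPa.
R_n = F'_nt · A_b · n = 444.9 × 201.1 × 5 / 1000 = 447.3 kN.
Design strength φR_n = 0.75 × 447.3 = 335 kN.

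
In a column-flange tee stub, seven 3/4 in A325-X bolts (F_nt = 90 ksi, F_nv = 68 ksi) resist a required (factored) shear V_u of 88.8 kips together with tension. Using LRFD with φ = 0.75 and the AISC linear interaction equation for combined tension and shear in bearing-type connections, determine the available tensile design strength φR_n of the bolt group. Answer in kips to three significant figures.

A_b = π·0.75²/4 = 0.4418 in²; f_rv = 88.8 / (7 × 0.4418) = 28.71 ksi.
F'_nt = 1.3 F_nt − (F_nt / φF_nv) f_rv = 1.3·90 − (90/(0.75·68))·28.71 = 66.33 ksi, capped at F_nt → F'_nt = 66.33 ksi.
R_n = F'_nt · A_b · n = 66.33 × 0.4418 × 7 = 205.1 kips.
Design strength φR_n = 0.75 × 205.1 = 154 kips.

154 kips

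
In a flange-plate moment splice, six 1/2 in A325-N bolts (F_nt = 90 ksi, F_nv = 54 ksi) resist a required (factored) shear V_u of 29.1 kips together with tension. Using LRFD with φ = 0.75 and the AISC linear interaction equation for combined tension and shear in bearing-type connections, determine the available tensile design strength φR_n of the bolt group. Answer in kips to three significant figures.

A_b = π·0.5²/4 = 0.1963 in²; f_rv = 29.1 / (6 × 0.1963) = 24.7 ksi.
F'_nt = 1.3 F_nt − (F_nt / φF_nv) f_rv = 1.3·90 − (90/(0.75·54))·24.7 = 62.11 ksi, capped at F_nt → F'_nt = 62.11 ksi.
R_n = F'_nt · A_b · n = 62.11 × 0.1963 × 6 = 73.17 kips.
Design strength φR_n = 0.75 × 73.17 = 54.9 kips.

54.9 kips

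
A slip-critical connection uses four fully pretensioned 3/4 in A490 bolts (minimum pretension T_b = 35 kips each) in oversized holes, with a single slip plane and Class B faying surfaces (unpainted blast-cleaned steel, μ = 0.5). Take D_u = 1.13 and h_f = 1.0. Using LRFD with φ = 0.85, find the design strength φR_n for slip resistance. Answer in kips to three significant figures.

R_n = μ · D_u · h_f · T_b · n_s · n_b = 0.5 × 1.13 × 1.0 × 35 × 1 × 4 = 79.1 kips.
Design strength φR_n = 0.85 × 79.1 = 67.2 kips.

67.2 kips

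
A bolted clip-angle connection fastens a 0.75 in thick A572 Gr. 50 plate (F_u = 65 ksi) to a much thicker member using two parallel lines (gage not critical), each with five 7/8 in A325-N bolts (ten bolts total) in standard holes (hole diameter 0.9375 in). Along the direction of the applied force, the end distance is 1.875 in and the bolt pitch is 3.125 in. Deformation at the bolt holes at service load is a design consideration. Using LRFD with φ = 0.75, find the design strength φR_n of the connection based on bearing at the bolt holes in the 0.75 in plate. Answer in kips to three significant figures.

Per bolt r_n = 1.2 l_c t F_u ≤ 2.4 d t F_u; upper limit = 2.4 × 0.875 × 0.75 × 65 = 102.4 kips.
Edge bolt: l_c = 1.875 − 0.9375/2 = 1.406 in → 1.2 × 1.406 × 0.75 × 65 = 82.27 → r_n = 82.27 kips.
Interior bolts: l_c = 3.125 − 0.9375 = 2.188 in → 1.2 × 2.188 × 0.75 × 65 = 128 → r_n = 102.4 kips.
R_n = 2 × 82.27 + 8 × 102.4 = 983.5 kips.
Design strength φR_n = 0.75 × 983.5 = 738 kips.

738 kips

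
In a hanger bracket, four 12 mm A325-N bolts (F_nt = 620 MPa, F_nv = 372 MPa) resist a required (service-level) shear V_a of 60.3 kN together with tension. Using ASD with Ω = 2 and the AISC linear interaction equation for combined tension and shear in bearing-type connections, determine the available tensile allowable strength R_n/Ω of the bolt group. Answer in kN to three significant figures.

A_b = π·12²/4 = 113.1 mm²; f_rv = 60.3 × 1000 / (4 × 113.1) = 133.3 MPa.
F'_nt = 1.3 F_nt − (Ω F_nt / F_nv) f_rv = 1.3·620 − (2·620/372)·133.3 = 361.7 MPa, capped at F_nt → F'_nt = 361.7 MPa.
R_n = F'_nt · A_b · n = 361.7 × 113.1 × 4 / 1000 = 163.6 kN.
Allowable strength R_n/Ω = 163.6 / 2 = 81.8 kN.

81.8 kN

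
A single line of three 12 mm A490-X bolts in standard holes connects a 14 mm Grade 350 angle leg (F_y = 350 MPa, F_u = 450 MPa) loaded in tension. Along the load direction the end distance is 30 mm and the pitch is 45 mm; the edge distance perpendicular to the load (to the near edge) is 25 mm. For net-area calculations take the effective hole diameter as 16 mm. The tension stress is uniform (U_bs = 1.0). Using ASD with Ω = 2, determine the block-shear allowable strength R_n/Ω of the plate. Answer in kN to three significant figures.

Shear plane L_v = 30 + 2·45 = 120 mm; A_gv = 120 × 14 = 1680 mm².
A_nv = (120 − 2.5·16) × 14 = 1120 mm².
A_nt = (25 − 0.5·16) × 14 = 238 mm².
0.6 F_u A_nv = 302.4 kN; 0.6 F_y A_gv = 352.8 kN → shear rupture governs the shear term.
R_n = 302.4 + 1.0 × 450 × 238 / 1000 = 409.5 kN.
Allowable strength R_n/Ω = 409.5 / 2 = 205 kN.

205 kN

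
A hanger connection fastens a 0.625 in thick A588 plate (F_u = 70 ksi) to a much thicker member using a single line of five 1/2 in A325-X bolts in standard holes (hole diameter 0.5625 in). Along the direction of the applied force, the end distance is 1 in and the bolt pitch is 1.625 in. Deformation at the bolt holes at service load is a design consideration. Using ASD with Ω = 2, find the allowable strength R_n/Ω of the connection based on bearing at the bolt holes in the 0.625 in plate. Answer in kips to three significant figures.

124 kips

Per bolt r_n = 1.2 l_c t F_u ≤ 2.4 d t F_u; upper limit = 2.4 × 0.5 × 0.625 × 70 = 52.5 kips.
Edge bolt: l_c = 1 − 0.5625/2 = 0.7188 in → 1.2 × 0.7188 × 0.625 × 70 = 37.73 → r_n = 37.73 kips.
Interior bolts: l_c = 1.625 − 0.5625 = 1.062 in → 1.2 × 1.062 × 0.625 × 70 = 55.78 → r_n = 52.5 kips.
R_n = 1 × 37.73 + 4 × 52.5 = 247.7 kips.
Allowable strength R_n/Ω = 247.7 / 2 = 124 kips.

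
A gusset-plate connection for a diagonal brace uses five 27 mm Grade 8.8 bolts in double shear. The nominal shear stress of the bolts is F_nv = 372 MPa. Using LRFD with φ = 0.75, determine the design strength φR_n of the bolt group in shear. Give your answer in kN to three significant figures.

A_b = π × 27² / 4 = 572.6 mm².
R_n = F_nv · A_b · n · n_s = 372 × 572.6 × 5 × 2 / 1000 = 2130 kN.
Design strength φR_n = 0.75 × 2130 = 1600 kN.

1600 kN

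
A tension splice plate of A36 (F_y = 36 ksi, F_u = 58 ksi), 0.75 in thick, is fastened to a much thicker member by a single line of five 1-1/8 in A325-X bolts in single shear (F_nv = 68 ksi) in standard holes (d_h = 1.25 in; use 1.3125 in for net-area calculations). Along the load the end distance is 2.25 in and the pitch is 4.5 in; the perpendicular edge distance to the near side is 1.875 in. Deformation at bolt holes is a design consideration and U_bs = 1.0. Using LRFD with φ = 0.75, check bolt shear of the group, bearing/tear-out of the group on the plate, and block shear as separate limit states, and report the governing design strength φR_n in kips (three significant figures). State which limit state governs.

Bolt shear: A_b = π·1.125²/4 = 0.994 in²; R_n = 68 × 0.994 × 5 × 1 = 338 kips → 0.75 × 338 = 253 kips.
Bearing: edge l_c = 1.625, r_n = 84.82 kips; interior l_c = 3.25, r_n = 117.4 kips; R_n = 84.82 + 4·117.4 = 554.6 kips → 416 kips.
Block shear: A_gv = 15.19, A_nv = 10.76, A_nt = 0.9141 in²; R_n = min(0.6F_uA_nv, 0.6F_yA_gv) + U_bs·F_u·A_nt = 381.1 kips → 286 kips.
Bolt shear governs: 253 kips.

253 kips (bolt shear governs)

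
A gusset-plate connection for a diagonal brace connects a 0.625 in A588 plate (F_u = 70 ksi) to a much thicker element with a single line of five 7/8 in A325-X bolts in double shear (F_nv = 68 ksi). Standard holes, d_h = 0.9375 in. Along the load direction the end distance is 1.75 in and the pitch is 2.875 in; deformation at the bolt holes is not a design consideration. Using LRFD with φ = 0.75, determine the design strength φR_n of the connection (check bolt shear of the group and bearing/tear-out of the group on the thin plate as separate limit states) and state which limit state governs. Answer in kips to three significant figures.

307 kips (bolt shear governs)

Bolt shear: A_b = π·0.875²/4 = 0.6013 in²; R_n = 68 × 0.6013 × 5 × 2 = 408.9 kips → 0.75 × 408.9 = 307 kips.
Bearing (1.5 l_c t F_u ≤ 3.0 d t F_u): upper limit = 3.0·0.875·0.625·70 = 114.8 kips.
  Edge l_c = 1.75 − 0.9375/2 = 1.281 → r_n = 84.08 kips; interior l_c = 2.875 − 0.9375 = 1.938 → r_n = 114.8 kips.
  R_n,bearing = 1·84.08 + 4·114.8 = 543.5 kips → 0.75 × 543.5 = 408 kips.
Bolt shear governs: 307 kips.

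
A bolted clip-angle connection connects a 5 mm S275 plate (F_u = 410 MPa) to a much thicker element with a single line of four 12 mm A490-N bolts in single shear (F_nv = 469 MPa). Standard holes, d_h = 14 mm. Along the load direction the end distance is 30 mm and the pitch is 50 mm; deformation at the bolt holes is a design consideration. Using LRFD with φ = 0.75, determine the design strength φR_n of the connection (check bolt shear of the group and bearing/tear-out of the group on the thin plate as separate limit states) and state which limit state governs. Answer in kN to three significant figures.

Bolt shear: A_b = π·12²/4 = 113.1 mm²; R_n = 469 × 113.1 × 4 × 1 / 1000 = 212.2 kN → 0.75 × 212.2 = 159 kN.
Bearing (1.2 l_c t F_u ≤ 2.4 d t F_u): upper limit = 2.4·12·5·410 / 1000 = 59.04 kN.
  Edge l_c = 30 − 14/2 = 23 → r_n = 56.58 kN; interior l_c = 50 − 14 = 36 → r_n = 59.04 kN.
  R_n,bearing = 1·56.58 + 3·59.04 = 233.7 kN → 0.75 × 233.7 = 175 kN.
Bolt shear governs: 159 kN.

159 kN (bolt shear governs)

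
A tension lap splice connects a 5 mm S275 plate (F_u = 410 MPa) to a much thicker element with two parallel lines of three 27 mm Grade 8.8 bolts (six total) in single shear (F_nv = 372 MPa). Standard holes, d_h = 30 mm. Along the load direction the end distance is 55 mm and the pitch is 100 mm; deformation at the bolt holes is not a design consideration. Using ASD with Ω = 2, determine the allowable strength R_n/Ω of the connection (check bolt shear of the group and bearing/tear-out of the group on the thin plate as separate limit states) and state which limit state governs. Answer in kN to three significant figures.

Bolt shear: A_b = π·27²/4 = 572.6 mm²; R_n = 372 × 572.6 × 6 × 1 / 1000 = 1278 kN → 1278 / 2 = 639 kN.
Bearing (1.5 l_c t F_u ≤ 3.0 d t F_u): upper limit = 3.0·27·5·410 / 1000 = 166.1 kN.
  Edge l_c = 55 − 30/2 = 40 → r_n = 123 kN; interior l_c = 100 − 30 = 70 → r_n = 166.1 kN.
  R_n,bearing = 2·123 + 4·166.1 = 910.2 kN → 910.2 / 2 = 455 kN.
Bearing governs: 455 kN.

455 kN (bearing governs)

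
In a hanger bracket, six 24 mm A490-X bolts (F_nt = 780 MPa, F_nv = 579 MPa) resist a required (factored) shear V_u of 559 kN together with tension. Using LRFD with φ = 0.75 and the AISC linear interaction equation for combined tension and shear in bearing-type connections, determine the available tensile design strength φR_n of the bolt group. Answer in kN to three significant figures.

1310 kN

A_b = π·24²/4 = 452.4 mm²; f_rv = 559 × 1000 / (6 × 452.4) = 205.9 MPa.
F'_nt = 1.3 F_nt − (F_nt / φF_nv) f_rv = 1.3·780 − (780/(0.75·579))·205.9 = 644.1 MPa, capped at F_nt → F'_nt = 644.1 MPa.
R_n = F'_nt · A_b · n = 644.1 × 452.4 × 6 / 1000 = 1748 kN.
Design strength φR_n = 0.75 × 1748 = 1310 kN.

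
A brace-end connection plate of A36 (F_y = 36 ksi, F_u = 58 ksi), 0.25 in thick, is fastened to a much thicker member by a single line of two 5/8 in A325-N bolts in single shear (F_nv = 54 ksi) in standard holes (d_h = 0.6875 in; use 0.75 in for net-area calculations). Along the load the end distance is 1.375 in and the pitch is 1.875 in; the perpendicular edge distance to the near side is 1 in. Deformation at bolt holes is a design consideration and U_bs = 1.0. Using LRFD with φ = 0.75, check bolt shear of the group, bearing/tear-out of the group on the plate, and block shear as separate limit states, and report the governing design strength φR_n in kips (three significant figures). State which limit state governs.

20 kips (block shear governs)

Bolt shear: A_b = π·0.625²/4 = 0.3068 in²; R_n = 54 × 0.3068 × 2 × 1 = 33.13 kips → 0.75 × 33.13 = 24.9 kips.
Bearing: edge l_c = 1.031, r_n = 17.94 kips; interior l_c = 1.188, r_n = 20.66 kips; R_n = 17.94 + 1·20.66 = 38.61 kips → 29 kips.
Block shear: A_gv = 0.8125, A_nv = 0.5312, A_nt = 0.1562 in²; R_n = min(0.6F_uA_nv, 0.6F_yA_gv) + U_bs·F_u·A_nt = 26.61 kips → 20 kips.
Block shear governs: 20 kips.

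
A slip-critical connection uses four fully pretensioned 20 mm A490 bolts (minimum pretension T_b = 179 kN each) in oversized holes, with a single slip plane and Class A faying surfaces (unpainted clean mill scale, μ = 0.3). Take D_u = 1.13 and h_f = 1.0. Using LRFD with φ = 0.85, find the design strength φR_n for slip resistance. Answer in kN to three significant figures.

206 kN

R_n = μ · D_u · h_f · T_b · n_s · n_b = 0.3 × 1.13 × 1.0 × 179 × 1 × 4 = 242.7 kN.
Design strength φR_n = 0.85 × 242.7 = 206 kN.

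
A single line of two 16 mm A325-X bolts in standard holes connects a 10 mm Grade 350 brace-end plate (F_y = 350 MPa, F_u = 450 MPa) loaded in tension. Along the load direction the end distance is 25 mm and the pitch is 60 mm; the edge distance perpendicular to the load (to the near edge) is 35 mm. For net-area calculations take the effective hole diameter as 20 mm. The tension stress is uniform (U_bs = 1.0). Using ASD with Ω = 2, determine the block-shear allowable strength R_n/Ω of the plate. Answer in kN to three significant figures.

130 kN

Shear plane L_v = 25 + 1·60 = 85 mm; A_gv = 85 × 10 = 850 mm².
A_nv = (85 − 1.5·20) × 10 = 550 mm².
A_nt = (35 − 0.5·20) × 10 = 250 mm².
0.6 F_u A_nv = 148.5 kN; 0.6 F_y A_gv = 178.5 kN → shear rupture governs the shear term.
R_n = 148.5 + 1.0 × 450 × 250 / 1000 = 261 kN.
Allowable strength R_n/Ω = 261 / 2 = 130 kN.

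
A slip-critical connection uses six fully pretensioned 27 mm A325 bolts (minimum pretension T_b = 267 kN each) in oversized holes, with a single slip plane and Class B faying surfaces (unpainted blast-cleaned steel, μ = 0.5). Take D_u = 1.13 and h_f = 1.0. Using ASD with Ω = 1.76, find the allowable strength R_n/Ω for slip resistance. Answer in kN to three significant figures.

514 kN

R_n = μ · D_u · h_f · T_b · n_s · n_b = 0.5 × 1.13 × 1.0 × 267 × 1 × 6 = 905.1 kN.
Allowable strength R_n/Ω = 905.1 / 1.76 = 514 kN.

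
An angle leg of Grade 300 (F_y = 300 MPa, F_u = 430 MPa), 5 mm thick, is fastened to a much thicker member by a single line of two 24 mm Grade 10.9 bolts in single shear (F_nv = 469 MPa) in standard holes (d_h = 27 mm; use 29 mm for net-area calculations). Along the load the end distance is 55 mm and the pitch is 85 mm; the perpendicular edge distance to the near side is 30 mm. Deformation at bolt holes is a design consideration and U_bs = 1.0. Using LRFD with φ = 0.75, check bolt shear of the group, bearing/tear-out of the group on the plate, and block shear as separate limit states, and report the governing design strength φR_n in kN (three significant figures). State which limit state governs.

Bolt shear: A_b = π·24²/4 = 452.4 mm²; R_n = 469 × 452.4 × 2 × 1 / 1000 = 424.3 kN → 0.75 × 424.3 = 318 kN.
Bearing: edge l_c = 41.5, r_n = 107.1 kN; interior l_c = 58, r_n = 123.8 kN; R_n = 107.1 + 1·123.8 = 230.9 kN → 173 kN.
Block shear: A_gv = 700, A_nv = 482.5, A_nt = 77.5 mm²; R_n = min(0.6F_uA_nv, 0.6F_yA_gv) + U_bs·F_u·A_nt = 157.8 kN → 118 kN.
Block shear governs: 118 kN.

118 kN (block shear governs)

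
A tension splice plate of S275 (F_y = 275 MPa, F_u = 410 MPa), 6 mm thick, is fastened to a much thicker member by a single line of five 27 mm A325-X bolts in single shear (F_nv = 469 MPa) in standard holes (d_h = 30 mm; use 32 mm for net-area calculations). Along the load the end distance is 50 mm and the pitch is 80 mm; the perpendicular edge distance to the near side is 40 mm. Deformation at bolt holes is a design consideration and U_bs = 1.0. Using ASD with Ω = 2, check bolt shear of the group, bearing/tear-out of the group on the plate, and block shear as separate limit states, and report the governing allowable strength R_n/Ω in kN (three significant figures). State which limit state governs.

196 kN (block shear governs)

Bolt shear: A_b = π·27²/4 = 572.6 mm²; R_n = 469 × 572.6 × 5 × 1 / 1000 = 1343 kN → 1343 / 2 = 671 kN.
Bearing: edge l_c = 35, r_n = 103.3 kN; interior l_c = 50, r_n = 147.6 kN; R_n = 103.3 + 4·147.6 = 693.7 kN → 347 kN.
Block shear: A_gv = 2220, A_nv = 1356, A_nt = 144 mm²; R_n = min(0.6F_uA_nv, 0.6F_yA_gv) + U_bs·F_u·A_nt = 392.6 kN → 196 kN.
Block shear governs: 196 kN.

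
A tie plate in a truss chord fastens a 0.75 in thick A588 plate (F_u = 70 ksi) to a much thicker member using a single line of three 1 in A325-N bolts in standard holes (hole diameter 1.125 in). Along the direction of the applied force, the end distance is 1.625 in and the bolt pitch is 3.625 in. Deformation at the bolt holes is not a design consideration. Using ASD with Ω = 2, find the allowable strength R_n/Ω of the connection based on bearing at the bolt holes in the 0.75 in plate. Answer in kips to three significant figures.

Per bolt r_n = 1.5 l_c t F_u ≤ 3.0 d t F_u; upper limit = 3.0 × 1 × 0.75 × 70 = 157.5 kips.
Edge bolt: l_c = 1.625 − 1.125/2 = 1.062 in → 1.5 × 1.062 × 0.75 × 70 = 83.67 → r_n = 83.67 kips.
Interior bolts: l_c = 3.625 − 1.125 = 2.5 in → 1.5 × 2.5 × 0.75 × 70 = 196.9 → r_n = 157.5 kips.
R_n = 1 × 83.67 + 2 × 157.5 = 398.7 kips.
Allowable strength R_n/Ω = 398.7 / 2 = 199 kips.

199 kips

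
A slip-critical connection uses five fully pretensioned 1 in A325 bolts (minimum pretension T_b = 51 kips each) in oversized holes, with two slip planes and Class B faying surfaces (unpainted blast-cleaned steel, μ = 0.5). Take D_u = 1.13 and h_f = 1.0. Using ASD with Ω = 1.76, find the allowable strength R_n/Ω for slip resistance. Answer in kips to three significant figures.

R_n = μ · D_u · h_f · T_b · n_s · n_b = 0.5 × 1.13 × 1.0 × 51 × 2 × 5 = 288.1 kips.
Allowable strength R_n/Ω = 288.1 / 1.76 = 164 kips.

164 kips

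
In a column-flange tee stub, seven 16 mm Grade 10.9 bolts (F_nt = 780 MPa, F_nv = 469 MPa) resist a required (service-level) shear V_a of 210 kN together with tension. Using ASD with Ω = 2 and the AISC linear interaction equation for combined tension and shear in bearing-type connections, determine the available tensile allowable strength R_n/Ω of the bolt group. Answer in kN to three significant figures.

364 kN

A_b = π·16²/4 = 201.1 mm²; f_rv = 210 × 1000 / (7 × 201.1) = 149.2 MPa.
F'_nt = 1.3 F_nt − (Ω F_nt / F_nv) f_rv = 1.3·780 − (2·780/469)·149.2 = 517.7 MPa, capped at F_nt → F'_nt = 517.7 MPa.
R_n = F'_nt · A_b · n = 517.7 × 201.1 × 7 / 1000 = 728.6 kN.
Allowable strength R_n/Ω = 728.6 / 2 = 364 kN.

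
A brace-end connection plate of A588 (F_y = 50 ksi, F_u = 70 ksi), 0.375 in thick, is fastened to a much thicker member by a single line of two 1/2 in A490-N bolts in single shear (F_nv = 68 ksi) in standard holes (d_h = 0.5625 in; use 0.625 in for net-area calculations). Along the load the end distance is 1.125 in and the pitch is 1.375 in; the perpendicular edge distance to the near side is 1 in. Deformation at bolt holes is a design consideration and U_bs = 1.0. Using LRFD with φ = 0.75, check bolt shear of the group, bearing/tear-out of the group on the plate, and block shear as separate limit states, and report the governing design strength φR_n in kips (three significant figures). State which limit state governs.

Bolt shear: A_b = π·0.5²/4 = 0.1963 in²; R_n = 68 × 0.1963 × 2 × 1 = 26.7 kips → 0.75 × 26.7 = 20 kips.
Bearing: edge l_c = 0.8438, r_n = 26.58 kips; interior l_c = 0.8125, r_n = 25.59 kips; R_n = 26.58 + 1·25.59 = 52.17 kips → 39.1 kips.
Block shear: A_gv = 0.9375, A_nv = 0.5859, A_nt = 0.2578 in²; R_n = min(0.6F_uA_nv, 0.6F_yA_gv) + U_bs·F_u·A_nt = 42.66 kips → 32 kips.
Bolt shear governs: 20 kips.

20 kips (bolt shear governs)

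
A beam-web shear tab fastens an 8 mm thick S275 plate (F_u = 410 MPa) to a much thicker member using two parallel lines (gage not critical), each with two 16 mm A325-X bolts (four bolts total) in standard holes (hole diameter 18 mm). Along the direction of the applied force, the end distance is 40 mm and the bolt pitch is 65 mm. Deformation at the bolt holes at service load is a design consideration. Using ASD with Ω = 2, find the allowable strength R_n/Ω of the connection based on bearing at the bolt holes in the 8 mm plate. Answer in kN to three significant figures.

Per bolt r_n = 1.2 l_c t F_u ≤ 2.4 d t F_u; upper limit = 2.4 × 16 × 8 × 410 / 1000 = 126 kN.
Edge bolt: l_c = 40 − 18/2 = 31 mm → 1.2 × 31 × 8 × 410 / 1000 = 122 → r_n = 122 kN.
Interior bolts: l_c = 65 − 18 = 47 mm → 1.2 × 47 × 8 × 410 / 1000 = 185 → r_n = 126 kN.
R_n = 2 × 122 + 2 × 126 = 495.9 kN.
Allowable strength R_n/Ω = 495.9 / 2 = 248 kN.

248 kN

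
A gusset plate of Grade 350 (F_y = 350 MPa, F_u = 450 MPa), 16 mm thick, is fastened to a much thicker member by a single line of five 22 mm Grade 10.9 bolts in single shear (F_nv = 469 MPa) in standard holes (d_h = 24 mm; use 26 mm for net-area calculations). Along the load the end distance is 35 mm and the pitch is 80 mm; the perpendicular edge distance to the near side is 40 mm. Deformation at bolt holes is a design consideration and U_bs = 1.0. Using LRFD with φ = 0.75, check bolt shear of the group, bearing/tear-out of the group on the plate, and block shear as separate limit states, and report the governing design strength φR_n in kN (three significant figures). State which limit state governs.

Bolt shear: A_b = π·22²/4 = 380.1 mm²; R_n = 469 × 380.1 × 5 × 1 / 1000 = 891.4 kN → 0.75 × 891.4 = 669 kN.
Bearing: edge l_c = 23, r_n = 198.7 kN; interior l_c = 56, r_n = 380.2 kN; R_n = 198.7 + 4·380.2 = 1719 kN → 1290 kN.
Block shear: A_gv = 5680, A_nv = 3808, A_nt = 432 mm²; R_n = min(0.6F_uA_nv, 0.6F_yA_gv) + U_bs·F_u·A_nt = 1223 kN → 917 kN.
Bolt shear governs: 669 kN.

669 kN (bolt shear governs)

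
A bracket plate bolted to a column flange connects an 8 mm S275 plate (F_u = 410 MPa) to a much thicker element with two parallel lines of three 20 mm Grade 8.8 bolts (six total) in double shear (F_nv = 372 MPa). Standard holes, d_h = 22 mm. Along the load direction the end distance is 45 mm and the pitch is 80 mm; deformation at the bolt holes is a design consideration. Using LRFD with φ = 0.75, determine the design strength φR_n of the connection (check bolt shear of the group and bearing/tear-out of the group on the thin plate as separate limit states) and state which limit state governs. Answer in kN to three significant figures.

673 kN (bearing governs)

Bolt shear: A_b = π·20²/4 = 314.2 mm²; R_n = 372 × 314.2 × 6 × 2 / 1000 = 1402 kN → 0.75 × 1402 = 1050 kN.
Bearing (1.2 l_c t F_u ≤ 2.4 d t F_u): upper limit = 2.4·20·8·410 / 1000 = 157.4 kN.
  Edge l_c = 45 − 22/2 = 34 → r_n = 133.8 kN; interior l_c = 80 − 22 = 58 → r_n = 157.4 kN.
  R_n,bearing = 2·133.8 + 4·157.4 = 897.4 kN → 0.75 × 897.4 = 673 kN.
Bearing governs: 673 kN.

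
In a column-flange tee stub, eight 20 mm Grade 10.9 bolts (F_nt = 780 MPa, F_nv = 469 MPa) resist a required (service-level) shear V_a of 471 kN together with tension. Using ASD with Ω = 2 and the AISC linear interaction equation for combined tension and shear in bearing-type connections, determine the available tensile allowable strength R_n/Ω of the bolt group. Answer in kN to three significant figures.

A_b = π·20²/4 = 314.2 mm²; f_rv = 471 × 1000 / (8 × 314.2) = 187.4 MPa.
F'_nt = 1.3 F_nt − (Ω F_nt / F_nv) f_rv = 1.3·780 − (2·780/469)·187.4 = 390.6 MPa, capped at F_nt → F'_nt = 390.6 MPa.
R_n = F'_nt · A_b · n = 390.6 × 314.2 × 8 / 1000 = 981.8 kN.
Allowable strength R_n/Ω = 981.8 / 2 = 491 kN.

491 kN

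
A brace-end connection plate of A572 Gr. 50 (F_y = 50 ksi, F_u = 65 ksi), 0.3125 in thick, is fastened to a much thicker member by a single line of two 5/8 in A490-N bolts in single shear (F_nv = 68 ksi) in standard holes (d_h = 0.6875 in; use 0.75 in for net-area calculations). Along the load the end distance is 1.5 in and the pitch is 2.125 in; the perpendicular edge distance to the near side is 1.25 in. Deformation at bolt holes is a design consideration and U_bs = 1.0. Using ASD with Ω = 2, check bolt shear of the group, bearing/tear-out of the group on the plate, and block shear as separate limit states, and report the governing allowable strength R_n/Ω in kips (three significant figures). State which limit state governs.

20.9 kips (bolt shear governs)

Bolt shear: A_b = π·0.625²/4 = 0.3068 in²; R_n = 68 × 0.3068 × 2 × 1 = 41.72 kips → 41.72 / 2 = 20.9 kips.
Bearing: edge l_c = 1.156, r_n = 28.18 kips; interior l_c = 1.438, r_n = 30.47 kips; R_n = 28.18 + 1·30.47 = 58.65 kips → 29.3 kips.
Block shear: A_gv = 1.133, A_nv = 0.7812, A_nt = 0.2734 in²; R_n = min(0.6F_uA_nv, 0.6F_yA_gv) + U_bs·F_u·A_nt = 48.24 kips → 24.1 kips.
Bolt shear governs: 20.9 kips.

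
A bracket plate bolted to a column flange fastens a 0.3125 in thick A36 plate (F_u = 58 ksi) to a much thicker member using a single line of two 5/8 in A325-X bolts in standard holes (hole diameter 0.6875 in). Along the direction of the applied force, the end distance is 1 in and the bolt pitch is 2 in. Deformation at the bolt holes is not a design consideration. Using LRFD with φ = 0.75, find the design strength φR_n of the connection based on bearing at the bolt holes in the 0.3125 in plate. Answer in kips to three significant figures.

38.9 kips

Per bolt r_n = 1.5 l_c t F_u ≤ 3.0 d t F_u; upper limit = 3.0 × 0.625 × 0.3125 × 58 = 33.98 kips.
Edge bolt: l_c = 1 − 0.6875/2 = 0.6562 in → 1.5 × 0.6562 × 0.3125 × 58 = 17.84 → r_n = 17.84 kips.
Interior bolts: l_c = 2 − 0.6875 = 1.312 in → 1.5 × 1.312 × 0.3125 × 58 = 35.68 → r_n = 33.98 kips.
R_n = 1 × 17.84 + 1 × 33.98 = 51.83 kips.
Design strength φR_n = 0.75 × 51.83 = 38.9 kips.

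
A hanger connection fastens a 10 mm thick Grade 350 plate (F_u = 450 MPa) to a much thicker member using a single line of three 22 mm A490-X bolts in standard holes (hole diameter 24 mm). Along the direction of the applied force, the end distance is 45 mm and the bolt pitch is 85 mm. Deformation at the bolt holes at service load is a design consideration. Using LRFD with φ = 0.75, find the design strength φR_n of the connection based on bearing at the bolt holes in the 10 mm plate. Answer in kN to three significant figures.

Per bolt r_n = 1.2 l_c t F_u ≤ 2.4 d t F_u; upper limit = 2.4 × 22 × 10 × 450 / 1000 = 237.6 kN.
Edge bolt: l_c = 45 − 24/2 = 33 mm → 1.2 × 33 × 10 × 450 / 1000 = 178.2 → r_n = 178.2 kN.
Interior bolts: l_c = 85 − 24 = 61 mm → 1.2 × 61 × 10 × 450 / 1000 = 329.4 → r_n = 237.6 kN.
R_n = 1 × 178.2 + 2 × 237.6 = 653.4 kN.
Design strength φR_n = 0.75 × 653.4 = 490 kN.

490 kN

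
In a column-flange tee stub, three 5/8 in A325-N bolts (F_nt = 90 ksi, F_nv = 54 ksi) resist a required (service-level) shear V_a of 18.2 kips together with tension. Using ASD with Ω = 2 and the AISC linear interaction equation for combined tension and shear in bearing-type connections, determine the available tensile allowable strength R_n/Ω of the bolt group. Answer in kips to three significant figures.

A_b = π·0.625²/4 = 0.3068 in²; f_rv = 18.2 / (3 × 0.3068) = 19.77 ksi.
F'_nt = 1.3 F_nt − (Ω F_nt / F_nv) f_rv = 1.3·90 − (2·90/54)·19.77 = 51.09 ksi, capped at F_nt → F'_nt = 51.09 ksi.
R_n = F'_nt · A_b · n = 51.09 × 0.3068 × 3 = 47.02 kips.
Allowable strength R_n/Ω = 47.02 / 2 = 23.5 kips.

23.5 kips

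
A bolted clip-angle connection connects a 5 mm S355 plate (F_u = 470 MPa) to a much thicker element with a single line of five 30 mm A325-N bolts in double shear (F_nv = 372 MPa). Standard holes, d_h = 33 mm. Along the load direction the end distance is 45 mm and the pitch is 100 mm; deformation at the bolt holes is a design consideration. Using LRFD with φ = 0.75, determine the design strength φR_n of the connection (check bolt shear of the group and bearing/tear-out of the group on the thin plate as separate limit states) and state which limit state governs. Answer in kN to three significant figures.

Bolt shear: A_b = π·30²/4 = 706.9 mm²; R_n = 372 × 706.9 × 5 × 2 / 1000 = 2630 kN → 0.75 × 2630 = 1970 kN.
Bearing (1.2 l_c t F_u ≤ 2.4 d t F_u): upper limit = 2.4·30·5·470 / 1000 = 169.2 kN.
  Edge l_c = 45 − 33/2 = 28.5 → r_n = 80.37 kN; interior l_c = 100 − 33 = 67 → r_n = 169.2 kN.
  R_n,bearing = 1·80.37 + 4·169.2 = 757.2 kN → 0.75 × 757.2 = 568 kN.
Bearing governs: 568 kN.

568 kN (bearing governs)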